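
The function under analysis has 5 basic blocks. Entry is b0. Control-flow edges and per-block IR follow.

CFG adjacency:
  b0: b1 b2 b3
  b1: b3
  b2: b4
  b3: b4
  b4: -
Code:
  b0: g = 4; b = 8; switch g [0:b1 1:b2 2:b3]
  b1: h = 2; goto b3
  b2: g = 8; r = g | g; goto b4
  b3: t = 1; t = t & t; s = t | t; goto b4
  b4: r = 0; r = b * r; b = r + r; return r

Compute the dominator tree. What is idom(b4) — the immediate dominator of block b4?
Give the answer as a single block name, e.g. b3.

Answer: b0

Analysis:
idom tree: b1←b0 b2←b0 b3←b0 b4←b0
Dom∩ at merges:
  b3: preds {b0,b1}: {b0} ∩ {b0,b1} = {b0}; idom=b0
  b4: preds {b2,b3}: {b0,b2} ∩ {b0,b3} = {b0}; idom=b0

idom(b4) = b0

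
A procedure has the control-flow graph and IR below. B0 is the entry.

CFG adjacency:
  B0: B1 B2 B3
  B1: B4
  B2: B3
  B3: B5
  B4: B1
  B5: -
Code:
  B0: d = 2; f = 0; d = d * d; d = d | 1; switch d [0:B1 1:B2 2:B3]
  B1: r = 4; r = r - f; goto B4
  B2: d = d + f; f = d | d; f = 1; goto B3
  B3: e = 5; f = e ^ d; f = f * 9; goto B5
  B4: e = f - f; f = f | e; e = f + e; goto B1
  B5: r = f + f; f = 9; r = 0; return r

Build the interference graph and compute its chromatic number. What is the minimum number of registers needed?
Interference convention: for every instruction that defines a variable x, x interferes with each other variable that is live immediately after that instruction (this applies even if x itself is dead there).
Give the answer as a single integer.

Block summaries:
  B0 def {d,f} use ∅
  B1 def {r} use {f}
  B2 def {d,f} use {d,f}
  B3 def {e,f} use {d}
  B4 def {e,f} use {f}
  B5 def {f,r} use {f}

Backward fixpoint:
  B0: in=∅ out={d,f}
  B1: in={f} out={f}
  B2: in={d,f} out={d}
  B3: in={d} out={f}
  B4: in={f} out={f}
  B5: in={f} out=∅

Interfere edges:
  d: {e,f}
  e: {d,f}
  f: {d,e,r}
  r: {f}

Colouring:
  {d,e,f} pairwise interfere (3-clique) ⇒ χ ≥ 3
  3-colouring: r0={f}  r1={d,r}  r2={e}
  χ = 3

Answer: 3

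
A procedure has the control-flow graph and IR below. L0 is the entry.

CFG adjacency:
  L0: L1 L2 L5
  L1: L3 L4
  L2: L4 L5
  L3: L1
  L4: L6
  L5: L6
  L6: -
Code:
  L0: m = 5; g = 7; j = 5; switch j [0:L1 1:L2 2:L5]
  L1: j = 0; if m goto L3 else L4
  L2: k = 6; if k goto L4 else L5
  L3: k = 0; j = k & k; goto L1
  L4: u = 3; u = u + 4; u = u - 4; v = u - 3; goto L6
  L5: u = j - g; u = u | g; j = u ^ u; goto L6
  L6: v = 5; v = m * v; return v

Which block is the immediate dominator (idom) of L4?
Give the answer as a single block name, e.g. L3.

idom tree: L1←L0 L2←L0 L3←L1 L4←L0 L5←L0 L6←L0
Join-block Dom:
  L1: preds {L0,L3}: {L0} ∩ {L0,L1,L3} = {L0}; idom=L0
  L4: preds {L1,L2}: {L0,L1} ∩ {L0,L2} = {L0}; idom=L0
  L5: preds {L0,L2}: {L0} ∩ {L0,L2} = {L0}; idom=L0
  L6: preds {L4,L5}: {L0,L4} ∩ {L0,L5} = {L0}; idom=L0

idom(L4) = L0

Answer: L0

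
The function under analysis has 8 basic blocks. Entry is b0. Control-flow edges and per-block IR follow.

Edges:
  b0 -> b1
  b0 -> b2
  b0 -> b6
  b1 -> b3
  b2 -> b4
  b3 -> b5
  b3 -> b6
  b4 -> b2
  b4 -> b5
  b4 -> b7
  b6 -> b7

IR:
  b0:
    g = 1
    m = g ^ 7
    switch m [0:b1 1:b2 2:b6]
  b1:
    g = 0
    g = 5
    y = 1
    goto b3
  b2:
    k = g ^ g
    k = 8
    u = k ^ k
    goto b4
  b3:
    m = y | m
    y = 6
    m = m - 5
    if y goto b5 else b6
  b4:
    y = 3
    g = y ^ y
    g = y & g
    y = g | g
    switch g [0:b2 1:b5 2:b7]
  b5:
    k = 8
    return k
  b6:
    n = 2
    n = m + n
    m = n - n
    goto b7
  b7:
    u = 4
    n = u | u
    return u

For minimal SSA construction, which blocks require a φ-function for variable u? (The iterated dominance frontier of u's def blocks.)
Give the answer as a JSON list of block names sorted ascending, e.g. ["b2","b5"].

idom tree: b1←b0 b2←b0 b3←b1 b4←b2 b5←b0 b6←b0 b7←b0
Dom∩ at merges:
  b2: preds {b0,b4}: {b0} ∩ {b0,b2,b4} = {b0}; idom=b0
  b5: preds {b3,b4}: {b0,b1,b3} ∩ {b0,b2,b4} = {b0}; idom=b0
  b6: preds {b0,b3}: {b0} ∩ {b0,b1,b3} = {b0}; idom=b0
  b7: preds {b4,b6}: {b0,b2,b4} ∩ {b0,b6} = {b0}; idom=b0

DF derivation:
  join b2 pred b0: · stop@b0
  join b2 pred b4: b4→b2 stop@b0
  join b5 pred b3: b3→b1 stop@b0
  join b5 pred b4: b4→b2 stop@b0
  join b6 pred b0: · stop@b0
  join b6 pred b3: b3→b1 stop@b0
  join b7 pred b4: b4→b2 stop@b0
  join b7 pred b6: b6 stop@b0
  DF(b0)=∅
  DF(b1)={b5,b6}
  DF(b2)={b2,b5,b7}
  DF(b3)={b5,b6}
  DF(b4)={b2,b5,b7}
  DF(b5)=∅
  DF(b6)={b7}
  DF(b7)=∅

φ for u: defs {b2,b7}
  DF⁺ = {b2,b5,b7}

Answer: ["b2", "b5", "b7"]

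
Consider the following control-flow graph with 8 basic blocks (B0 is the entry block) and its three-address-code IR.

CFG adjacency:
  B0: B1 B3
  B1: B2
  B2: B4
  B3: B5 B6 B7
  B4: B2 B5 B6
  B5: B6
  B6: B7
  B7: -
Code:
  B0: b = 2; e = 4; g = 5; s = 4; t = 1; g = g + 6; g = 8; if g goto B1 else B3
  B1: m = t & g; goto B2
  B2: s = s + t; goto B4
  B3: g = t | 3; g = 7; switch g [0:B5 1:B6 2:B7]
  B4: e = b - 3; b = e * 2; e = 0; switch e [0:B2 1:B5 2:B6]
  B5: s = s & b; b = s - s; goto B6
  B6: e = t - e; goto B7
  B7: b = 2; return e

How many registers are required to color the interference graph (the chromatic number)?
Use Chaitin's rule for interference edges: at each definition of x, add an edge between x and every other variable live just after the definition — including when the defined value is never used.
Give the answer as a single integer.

Answer: 5

Working:
Per-block:
  B0: def={b,e,g,s,t} ue=∅
  B1: def={m} ue={g,t}
  B2: def={s} ue={s,t}
  B3: def={g} ue={t}
  B4: def={b,e} ue={b}
  B5: def={b,s} ue={b,s}
  B6: def={e} ue={e,t}
  B7: def={b} ue={e}

Backward fixpoint:
  B0 li=∅ lo={b,e,g,s,t}
  B1 li={b,g,s,t} lo={b,s,t}
  B2 li={b,s,t} lo={b,s,t}
  B3 li={b,e,s,t} lo={b,e,s,t}
  B4 li={b,s,t} lo={b,e,s,t}
  B5 li={b,e,s,t} lo={e,t}
  B6 li={e,t} lo={e}
  B7 li={e} lo=∅

Conflict graph:
  b↔{e,g,m,s,t}
  e↔{b,g,s,t}
  g↔{b,e,s,t}
  m↔{b,s,t}
  s↔{b,e,g,m,t}
  t↔{b,e,g,m,s}

Chromatic number:
  {b,e,g,s,t} pairwise interfere (5-clique) ⇒ χ ≥ 5
  assign b→r0 e→r3 g→r4 m→r3 s→r1 t→r2 — no edge inside a register ⇒ χ ≤ 5
  χ = 5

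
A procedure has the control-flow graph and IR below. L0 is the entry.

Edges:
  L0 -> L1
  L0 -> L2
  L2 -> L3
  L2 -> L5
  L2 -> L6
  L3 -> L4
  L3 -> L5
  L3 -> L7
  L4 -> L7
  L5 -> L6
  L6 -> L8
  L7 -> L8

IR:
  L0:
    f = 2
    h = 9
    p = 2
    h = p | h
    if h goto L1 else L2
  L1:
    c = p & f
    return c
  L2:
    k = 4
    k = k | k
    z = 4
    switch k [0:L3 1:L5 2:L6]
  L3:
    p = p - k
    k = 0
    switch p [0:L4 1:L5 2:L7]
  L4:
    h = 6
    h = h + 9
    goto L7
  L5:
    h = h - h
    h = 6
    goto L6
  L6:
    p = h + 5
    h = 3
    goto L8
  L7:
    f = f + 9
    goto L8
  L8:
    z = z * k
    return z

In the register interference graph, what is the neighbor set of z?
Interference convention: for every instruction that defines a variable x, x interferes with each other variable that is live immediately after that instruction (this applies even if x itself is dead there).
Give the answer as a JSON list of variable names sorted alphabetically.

Answer: ["f", "h", "k", "p"]

Working:
def/use:
  L0 def {f,h,p} use ∅
  L1 def {c} use {f,p}
  L2 def {k,z} use ∅
  L3 def {k,p} use {k,p}
  L4 def {h} use ∅
  L5 def {h} use {h}
  L6 def {h,p} use {h}
  L7 def {f} use {f}
  L8 def {z} use {k,z}

Liveness:
  L0: in=∅ out={f,h,p}
  L1: in={f,p} out=∅
  L2: in={f,h,p} out={f,h,k,p,z}
  L3: in={f,h,k,p,z} out={f,h,k,z}
  L4: in={f,k,z} out={f,k,z}
  L5: in={h,k,z} out={h,k,z}
  L6: in={h,k,z} out={k,z}
  L7: in={f,k,z} out={k,z}
  L8: in={k,z} out=∅

Conflict graph:
  c: ∅
  f: {h,k,p,z}
  h: {f,k,p,z}
  k: {f,h,p,z}
  p: {f,h,k,z}
  z: {f,h,k,p}

N(z) = ["f", "h", "k", "p"]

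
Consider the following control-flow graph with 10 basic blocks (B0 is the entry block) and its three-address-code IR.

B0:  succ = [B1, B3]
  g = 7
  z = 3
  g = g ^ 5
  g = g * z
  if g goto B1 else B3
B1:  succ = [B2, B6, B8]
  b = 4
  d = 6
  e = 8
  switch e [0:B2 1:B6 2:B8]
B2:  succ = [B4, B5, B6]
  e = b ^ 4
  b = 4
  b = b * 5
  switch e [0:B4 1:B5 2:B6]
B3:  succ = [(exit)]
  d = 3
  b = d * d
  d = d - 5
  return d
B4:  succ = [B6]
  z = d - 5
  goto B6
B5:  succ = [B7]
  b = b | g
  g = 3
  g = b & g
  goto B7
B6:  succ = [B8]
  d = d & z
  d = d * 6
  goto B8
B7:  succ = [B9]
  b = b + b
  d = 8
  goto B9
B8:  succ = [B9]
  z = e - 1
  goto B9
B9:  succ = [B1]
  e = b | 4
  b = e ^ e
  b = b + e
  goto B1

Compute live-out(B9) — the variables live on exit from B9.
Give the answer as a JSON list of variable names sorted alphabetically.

Answer: ["g", "z"]

Derivation:
Per-block:
  B0 def {g,z} use ∅
  B1 def {b,d,e} use ∅
  B2 def {b,e} use {b}
  B3 def {b,d} use ∅
  B4 def {z} use {d}
  B5 def {b,g} use {b,g}
  B6 def {d} use {d,z}
  B7 def {b,d} use {b}
  B8 def {z} use {e}
  B9 def {b,e} use {b}

Live sets:
  B0: in=∅ out={g,z}
  B1: in={g,z} out={b,d,e,g,z}
  B2: in={b,d,g,z} out={b,d,e,g,z}
  B3: in=∅ out=∅
  B4: in={b,d,e,g} out={b,d,e,g,z}
  B5: in={b,g,z} out={b,g,z}
  B6: in={b,d,e,g,z} out={b,e,g}
  B7: in={b,g,z} out={b,g,z}
  B8: in={b,e,g} out={b,g,z}
  B9: in={b,g,z} out={g,z}

live-out(B9) = ["g", "z"]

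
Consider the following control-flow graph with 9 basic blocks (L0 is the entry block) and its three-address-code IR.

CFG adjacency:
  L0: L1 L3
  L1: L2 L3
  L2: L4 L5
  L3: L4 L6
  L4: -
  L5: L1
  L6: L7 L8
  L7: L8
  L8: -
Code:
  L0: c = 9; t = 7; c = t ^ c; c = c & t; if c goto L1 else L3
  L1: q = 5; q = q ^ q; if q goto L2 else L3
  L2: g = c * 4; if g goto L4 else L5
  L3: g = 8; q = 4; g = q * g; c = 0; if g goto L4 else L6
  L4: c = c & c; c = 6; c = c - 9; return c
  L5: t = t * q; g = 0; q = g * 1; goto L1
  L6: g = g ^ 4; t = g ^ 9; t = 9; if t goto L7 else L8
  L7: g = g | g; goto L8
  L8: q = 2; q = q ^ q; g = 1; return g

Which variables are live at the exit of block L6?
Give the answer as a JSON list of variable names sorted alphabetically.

Answer: ["g"]

Analysis:
Block summaries:
  L0: def={c,t} ue=∅
  L1: def={q} ue=∅
  L2: def={g} ue={c}
  L3: def={c,g,q} ue=∅
  L4: def={c} ue={c}
  L5: def={g,q,t} ue={q,t}
  L6: def={g,t} ue={g}
  L7: def={g} ue={g}
  L8: def={g,q} ue=∅

Live sets:
  L0: in=∅ out={c,t}
  L1: in={c,t} out={c,q,t}
  L2: in={c,q,t} out={c,q,t}
  L3: in=∅ out={c,g}
  L4: in={c} out=∅
  L5: in={c,q,t} out={c,t}
  L6: in={g} out={g}
  L7: in={g} out=∅
  L8: in=∅ out=∅

live-out(L6) = ["g"]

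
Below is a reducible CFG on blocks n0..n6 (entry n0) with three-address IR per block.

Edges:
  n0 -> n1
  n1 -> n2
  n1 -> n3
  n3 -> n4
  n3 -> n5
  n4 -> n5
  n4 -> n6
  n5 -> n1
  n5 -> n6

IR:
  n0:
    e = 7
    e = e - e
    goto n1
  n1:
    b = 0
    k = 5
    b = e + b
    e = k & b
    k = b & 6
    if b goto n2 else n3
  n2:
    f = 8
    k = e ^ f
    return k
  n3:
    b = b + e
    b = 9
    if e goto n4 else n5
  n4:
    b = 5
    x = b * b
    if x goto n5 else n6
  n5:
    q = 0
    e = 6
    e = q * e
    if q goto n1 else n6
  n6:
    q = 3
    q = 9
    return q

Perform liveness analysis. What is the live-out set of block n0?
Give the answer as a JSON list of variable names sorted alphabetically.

Per-block:
  n0: {e} / ∅
  n1: {b,e,k} / {e}
  n2: {f,k} / {e}
  n3: {b} / {b,e}
  n4: {b,x} / ∅
  n5: {e,q} / ∅
  n6: {q} / ∅

Liveness:
  live n0: ∅→{e}
  live n1: {e}→{b,e}
  live n2: {e}→∅
  live n3: {b,e}→∅
  live n4: ∅→∅
  live n5: ∅→{e}
  live n6: ∅→∅

live-out(n0) = ["e"]

Answer: ["e"]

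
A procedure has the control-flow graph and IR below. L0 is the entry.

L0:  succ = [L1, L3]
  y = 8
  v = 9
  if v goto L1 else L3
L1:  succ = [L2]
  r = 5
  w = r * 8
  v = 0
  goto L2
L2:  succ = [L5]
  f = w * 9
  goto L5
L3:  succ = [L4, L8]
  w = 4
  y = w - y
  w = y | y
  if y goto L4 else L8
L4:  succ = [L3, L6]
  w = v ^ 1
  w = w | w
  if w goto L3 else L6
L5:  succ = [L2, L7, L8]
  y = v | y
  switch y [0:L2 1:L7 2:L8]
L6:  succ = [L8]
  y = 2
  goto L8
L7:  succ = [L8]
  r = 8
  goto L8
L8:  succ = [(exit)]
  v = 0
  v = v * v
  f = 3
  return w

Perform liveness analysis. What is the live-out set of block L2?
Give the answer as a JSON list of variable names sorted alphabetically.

Answer: ["v", "w", "y"]

Analysis:
Per-block:
  L0: def={v,y} ue=∅
  L1: def={r,v,w} ue=∅
  L2: def={f} ue={w}
  L3: def={w,y} ue={y}
  L4: def={w} ue={v}
  L5: def={y} ue={v,y}
  L6: def={y} ue=∅
  L7: def={r} ue=∅
  L8: def={f,v} ue={w}

Liveness:
  live L0: ∅→{v,y}
  live L1: {y}→{v,w,y}
  live L2: {v,w,y}→{v,w,y}
  live L3: {v,y}→{v,w,y}
  live L4: {v,y}→{v,w,y}
  live L5: {v,w,y}→{v,w,y}
  live L6: {w}→{w}
  live L7: {w}→{w}
  live L8: {w}→∅

live-out(L2) = ["v", "w", "y"]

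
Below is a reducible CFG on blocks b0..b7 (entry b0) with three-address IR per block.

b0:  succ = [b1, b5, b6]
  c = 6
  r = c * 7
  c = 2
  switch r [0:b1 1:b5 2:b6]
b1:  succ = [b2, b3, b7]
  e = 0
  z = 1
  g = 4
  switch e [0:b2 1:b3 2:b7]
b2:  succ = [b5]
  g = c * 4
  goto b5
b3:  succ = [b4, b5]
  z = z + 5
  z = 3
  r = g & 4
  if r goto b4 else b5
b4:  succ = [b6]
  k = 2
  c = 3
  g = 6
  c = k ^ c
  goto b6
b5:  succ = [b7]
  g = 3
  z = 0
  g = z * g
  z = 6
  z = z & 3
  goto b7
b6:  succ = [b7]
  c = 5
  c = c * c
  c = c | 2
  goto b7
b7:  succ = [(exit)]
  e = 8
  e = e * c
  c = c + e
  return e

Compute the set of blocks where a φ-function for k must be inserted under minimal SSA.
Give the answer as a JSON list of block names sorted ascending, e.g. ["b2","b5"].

idom tree: b1←b0 b2←b1 b3←b1 b4←b3 b5←b0 b6←b0 b7←b0
Dom∩ at merges:
  b5: preds {b0,b2,b3}: {b0} ∩ {b0,b1,b2} ∩ {b0,b1,b3} = {b0}; idom=b0
  b6: preds {b0,b4}: {b0} ∩ {b0,b1,b3,b4} = {b0}; idom=b0
  b7: preds {b1,b5,b6}: {b0,b1} ∩ {b0,b5} ∩ {b0,b6} = {b0}; idom=b0

Frontier:
  join b5 pred b0: · stop@b0
  join b5 pred b2: b2→b1 stop@b0
  join b5 pred b3: b3→b1 stop@b0
  join b6 pred b0: · stop@b0
  join b6 pred b4: b4→b3→b1 stop@b0
  join b7 pred b1: b1 stop@b0
  join b7 pred b5: b5 stop@b0
  join b7 pred b6: b6 stop@b0
  DF(b0)=∅
  DF(b1)={b5,b6,b7}
  DF(b2)={b5}
  DF(b3)={b5,b6}
  DF(b4)={b6}
  DF(b5)={b7}
  DF(b6)={b7}
  DF(b7)=∅

φ for k: defs {b4}
  DF⁺ = {b6,b7}

Answer: ["b6", "b7"]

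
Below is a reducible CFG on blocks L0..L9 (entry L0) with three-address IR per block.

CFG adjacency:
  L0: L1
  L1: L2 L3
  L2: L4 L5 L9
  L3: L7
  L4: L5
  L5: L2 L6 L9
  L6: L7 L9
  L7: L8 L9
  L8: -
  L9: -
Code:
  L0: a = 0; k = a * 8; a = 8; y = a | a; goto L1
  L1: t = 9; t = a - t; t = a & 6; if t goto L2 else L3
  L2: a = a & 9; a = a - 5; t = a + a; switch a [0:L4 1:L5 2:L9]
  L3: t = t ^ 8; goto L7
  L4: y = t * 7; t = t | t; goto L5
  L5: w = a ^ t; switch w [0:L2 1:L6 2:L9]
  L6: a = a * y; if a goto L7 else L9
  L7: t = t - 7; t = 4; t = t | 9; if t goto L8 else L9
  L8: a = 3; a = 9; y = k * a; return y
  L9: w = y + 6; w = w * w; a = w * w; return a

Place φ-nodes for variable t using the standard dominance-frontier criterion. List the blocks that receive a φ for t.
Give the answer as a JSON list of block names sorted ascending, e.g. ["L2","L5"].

idom tree: L1←L0 L2←L1 L3←L1 L4←L2 L5←L2 L6←L5 L7←L1 L8←L7 L9←L1
Join-block Dom:
  L2: preds {L1,L5}: {L0,L1} ∩ {L0,L1,L2,L5} = {L0,L1}; idom=L1
  L5: preds {L2,L4}: {L0,L1,L2} ∩ {L0,L1,L2,L4} = {L0,L1,L2}; idom=L2
  L7: preds {L3,L6}: {L0,L1,L3} ∩ {L0,L1,L2,L5,L6} = {L0,L1}; idom=L1
  L9: preds {L2,L5,L6,L7}: {L0,L1,L2} ∩ {L0,L1,L2,L5} ∩ {L0,L1,L2,L5,L6} ∩ {L0,L1,L7} = {L0,L1}; idom=L1

Frontier:
  join L2 pred L1: · stop@L1
  join L2 pred L5: L5→L2 stop@L1
  join L5 pred L2: · stop@L2
  join L5 pred L4: L4 stop@L2
  join L7 pred L3: L3 stop@L1
  join L7 pred L6: L6→L5→L2 stop@L1
  join L9 pred L2: L2 stop@L1
  join L9 pred L5: L5→L2 stop@L1
  join L9 pred L6: L6→L5→L2 stop@L1
  join L9 pred L7: L7 stop@L1
  DF(L0)=∅
  DF(L1)=∅
  DF(L2)={L2,L7,L9}
  DF(L3)={L7}
  DF(L4)={L5}
  DF(L5)={L2,L7,L9}
  DF(L6)={L7,L9}
  DF(L7)={L9}
  DF(L8)=∅
  DF(L9)=∅

φ for t: defs {L1,L2,L3,L4,L7}
  DF⁺ = {L2,L5,L7,L9}

Answer: ["L2", "L5", "L7", "L9"]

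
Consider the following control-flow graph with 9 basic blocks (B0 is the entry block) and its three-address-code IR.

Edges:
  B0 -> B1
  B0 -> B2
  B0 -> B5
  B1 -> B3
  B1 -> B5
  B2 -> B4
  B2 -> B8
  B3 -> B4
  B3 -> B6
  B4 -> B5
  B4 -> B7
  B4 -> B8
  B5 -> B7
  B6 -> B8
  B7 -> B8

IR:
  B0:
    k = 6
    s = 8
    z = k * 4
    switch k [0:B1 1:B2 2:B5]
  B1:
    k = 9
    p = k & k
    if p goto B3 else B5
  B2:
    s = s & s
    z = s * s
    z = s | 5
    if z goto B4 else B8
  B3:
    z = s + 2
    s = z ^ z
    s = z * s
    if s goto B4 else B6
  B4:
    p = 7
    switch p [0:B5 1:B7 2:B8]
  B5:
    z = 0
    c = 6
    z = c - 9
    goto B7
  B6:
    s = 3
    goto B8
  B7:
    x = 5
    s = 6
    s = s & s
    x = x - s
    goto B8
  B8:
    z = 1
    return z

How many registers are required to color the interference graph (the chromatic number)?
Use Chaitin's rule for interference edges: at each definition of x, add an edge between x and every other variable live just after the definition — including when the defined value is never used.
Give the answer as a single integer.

Answer: 3

Analysis:
def/use:
  B0: {k,s,z} / ∅
  B1: {k,p} / ∅
  B2: {s,z} / {s}
  B3: {s,z} / {s}
  B4: {p} / ∅
  B5: {c,z} / ∅
  B6: {s} / ∅
  B7: {s,x} / ∅
  B8: {z} / ∅

Live sets:
  live B0: ∅→{s}
  live B1: {s}→{s}
  live B2: {s}→∅
  live B3: {s}→∅
  live B4: ∅→∅
  live B5: ∅→∅
  live B6: ∅→∅
  live B7: ∅→∅
  live B8: ∅→∅

Interfere edges:
  c — ∅
  k — {s,z}
  p — {s}
  s — {k,p,x,z}
  x — {s}
  z — {k,s}

Registers:
  lower bound: {k,s,z} mutually conflict ⇒ χ ≥ 3
  3-colouring: R0={c,s}  R1={k,p,x}  R2={z}
  χ = 3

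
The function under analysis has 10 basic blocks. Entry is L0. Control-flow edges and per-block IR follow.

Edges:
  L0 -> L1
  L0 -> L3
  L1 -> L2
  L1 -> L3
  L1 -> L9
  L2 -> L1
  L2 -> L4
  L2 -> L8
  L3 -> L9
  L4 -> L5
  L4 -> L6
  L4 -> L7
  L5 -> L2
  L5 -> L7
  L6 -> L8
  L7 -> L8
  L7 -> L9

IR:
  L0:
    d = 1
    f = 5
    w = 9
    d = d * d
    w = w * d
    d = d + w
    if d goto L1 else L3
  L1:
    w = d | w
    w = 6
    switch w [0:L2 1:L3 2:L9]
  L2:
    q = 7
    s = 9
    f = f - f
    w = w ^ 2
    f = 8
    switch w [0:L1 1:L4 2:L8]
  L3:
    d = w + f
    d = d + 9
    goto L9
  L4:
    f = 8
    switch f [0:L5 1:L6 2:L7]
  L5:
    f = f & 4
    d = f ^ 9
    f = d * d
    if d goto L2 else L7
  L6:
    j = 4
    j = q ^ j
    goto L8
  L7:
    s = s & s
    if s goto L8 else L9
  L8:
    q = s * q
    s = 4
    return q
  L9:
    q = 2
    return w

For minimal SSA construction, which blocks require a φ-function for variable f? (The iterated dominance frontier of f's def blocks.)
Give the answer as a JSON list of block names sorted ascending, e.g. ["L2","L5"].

idom tree: L1←L0 L2←L1 L3←L0 L4←L2 L5←L4 L6←L4 L7←L4 L8←L2 L9←L0
Dom∩ at merges:
  L1: preds {L0,L2}: {L0} ∩ {L0,L1,L2} = {L0}; idom=L0
  L2: preds {L1,L5}: {L0,L1} ∩ {L0,L1,L2,L4,L5} = {L0,L1}; idom=L1
  L3: preds {L0,L1}: {L0} ∩ {L0,L1} = {L0}; idom=L0
  L7: preds {L4,L5}: {L0,L1,L2,L4} ∩ {L0,L1,L2,L4,L5} = {L0,L1,L2,L4}; idom=L4
  L8: preds {L2,L6,L7}: {L0,L1,L2} ∩ {L0,L1,L2,L4,L6} ∩ {L0,L1,L2,L4,L7} = {L0,L1,L2}; idom=L2
  L9: preds {L1,L3,L7}: {L0,L1} ∩ {L0,L3} ∩ {L0,L1,L2,L4,L7} = {L0}; idom=L0

DF derivation:
  L1←L0: walk · to L0
  L1←L2: walk L2→L1 to L0
  L2←L1: walk · to L1
  L2←L5: walk L5→L4→L2 to L1
  L3←L0: walk · to L0
  L3←L1: walk L1 to L0
  L7←L4: walk · to L4
  L7←L5: walk L5 to L4
  L8←L2: walk · to L2
  L8←L6: walk L6→L4 to L2
  L8←L7: walk L7→L4 to L2
  L9←L1: walk L1 to L0
  L9←L3: walk L3 to L0
  L9←L7: walk L7→L4→L2→L1 to L0
  L0: DF=∅
  L1: DF={L1,L3,L9}
  L2: DF={L1,L2,L9}
  L3: DF={L9}
  L4: DF={L2,L8,L9}
  L5: DF={L2,L7}
  L6: DF={L8}
  L7: DF={L8,L9}
  L8: DF=∅
  L9: DF=∅

φ for f: defs {L0,L2,L4,L5}
  DF⁺ = {L1,L2,L3,L7,L8,L9}

Answer: ["L1", "L2", "L3", "L7", "L8", "L9"]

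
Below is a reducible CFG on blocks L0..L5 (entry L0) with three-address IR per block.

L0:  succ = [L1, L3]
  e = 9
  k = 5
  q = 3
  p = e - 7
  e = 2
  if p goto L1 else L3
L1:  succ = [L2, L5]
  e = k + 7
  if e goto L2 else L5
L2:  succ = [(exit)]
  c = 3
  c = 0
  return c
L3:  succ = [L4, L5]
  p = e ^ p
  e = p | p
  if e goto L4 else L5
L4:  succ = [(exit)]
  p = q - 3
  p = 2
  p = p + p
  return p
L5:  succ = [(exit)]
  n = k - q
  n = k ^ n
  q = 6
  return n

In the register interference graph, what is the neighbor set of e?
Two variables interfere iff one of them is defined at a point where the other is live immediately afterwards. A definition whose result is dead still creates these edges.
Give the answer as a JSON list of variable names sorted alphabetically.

Answer: ["k", "p", "q"]

Working:
Block summaries:
  L0: {e,k,p,q} / ∅
  L1: {e} / {k}
  L2: {c} / ∅
  L3: {e,p} / {e,p}
  L4: {p} / {q}
  L5: {n,q} / {k,q}

Liveness:
  L0: in=∅ out={e,k,p,q}
  L1: in={k,q} out={k,q}
  L2: in=∅ out=∅
  L3: in={e,k,p,q} out={k,q}
  L4: in={q} out=∅
  L5: in={k,q} out=∅

Interference:
  c — ∅
  e — {k,p,q}
  k — {e,n,p,q}
  n — {k,q}
  p — {e,k,q}
  q — {e,k,n,p}

N(e) = ["k", "p", "q"]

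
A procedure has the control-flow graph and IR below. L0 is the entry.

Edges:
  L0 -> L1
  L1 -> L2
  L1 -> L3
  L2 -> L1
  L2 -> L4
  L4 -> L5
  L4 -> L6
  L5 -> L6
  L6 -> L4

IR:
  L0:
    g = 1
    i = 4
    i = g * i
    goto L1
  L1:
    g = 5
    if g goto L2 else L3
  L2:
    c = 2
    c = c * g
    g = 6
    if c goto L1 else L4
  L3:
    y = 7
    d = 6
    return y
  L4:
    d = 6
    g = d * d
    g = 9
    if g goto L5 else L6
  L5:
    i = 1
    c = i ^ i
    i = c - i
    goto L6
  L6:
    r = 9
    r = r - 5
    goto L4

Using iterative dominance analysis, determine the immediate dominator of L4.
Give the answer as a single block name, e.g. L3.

Answer: L2

Working:
idom tree: L1←L0 L2←L1 L3←L1 L4←L2 L5←L4 L6←L4
Dom at joins:
  L1: preds {L0,L2}: {L0} ∩ {L0,L1,L2} = {L0}; idom=L0
  L4: preds {L2,L6}: {L0,L1,L2} ∩ {L0,L1,L2,L4,L6} = {L0,L1,L2}; idom=L2
  L6: preds {L4,L5}: {L0,L1,L2,L4} ∩ {L0,L1,L2,L4,L5} = {L0,L1,L2,L4}; idom=L4

idom(L4) = L2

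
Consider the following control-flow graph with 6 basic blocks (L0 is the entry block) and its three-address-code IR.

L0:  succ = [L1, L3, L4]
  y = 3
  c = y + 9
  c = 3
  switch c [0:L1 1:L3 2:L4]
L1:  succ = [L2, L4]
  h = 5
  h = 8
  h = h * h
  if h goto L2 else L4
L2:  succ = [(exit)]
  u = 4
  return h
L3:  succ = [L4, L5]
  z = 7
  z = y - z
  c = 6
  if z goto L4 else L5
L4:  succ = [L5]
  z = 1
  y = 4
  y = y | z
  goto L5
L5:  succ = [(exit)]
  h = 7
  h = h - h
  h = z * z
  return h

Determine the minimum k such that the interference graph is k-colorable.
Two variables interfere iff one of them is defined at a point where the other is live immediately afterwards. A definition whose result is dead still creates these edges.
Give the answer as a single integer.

Block summaries:
  L0: def={c,y} ue=∅
  L1: def={h} ue=∅
  L2: def={u} ue={h}
  L3: def={c,z} ue={y}
  L4: def={y,z} ue=∅
  L5: def={h} ue={z}

Backward fixpoint:
  L0: in=∅ out={y}
  L1: in=∅ out={h}
  L2: in={h} out=∅
  L3: in={y} out={z}
  L4: in=∅ out={z}
  L5: in={z} out=∅

Interfere edges:
  c: {y,z}
  h: {u,z}
  u: {h}
  y: {c,z}
  z: {c,h,y}

Registers:
  clique {c,y,z} ⇒ need ≥ 3
  3-colouring: r0={u,z}  r1={c,h}  r2={y}
  χ = 3

Answer: 3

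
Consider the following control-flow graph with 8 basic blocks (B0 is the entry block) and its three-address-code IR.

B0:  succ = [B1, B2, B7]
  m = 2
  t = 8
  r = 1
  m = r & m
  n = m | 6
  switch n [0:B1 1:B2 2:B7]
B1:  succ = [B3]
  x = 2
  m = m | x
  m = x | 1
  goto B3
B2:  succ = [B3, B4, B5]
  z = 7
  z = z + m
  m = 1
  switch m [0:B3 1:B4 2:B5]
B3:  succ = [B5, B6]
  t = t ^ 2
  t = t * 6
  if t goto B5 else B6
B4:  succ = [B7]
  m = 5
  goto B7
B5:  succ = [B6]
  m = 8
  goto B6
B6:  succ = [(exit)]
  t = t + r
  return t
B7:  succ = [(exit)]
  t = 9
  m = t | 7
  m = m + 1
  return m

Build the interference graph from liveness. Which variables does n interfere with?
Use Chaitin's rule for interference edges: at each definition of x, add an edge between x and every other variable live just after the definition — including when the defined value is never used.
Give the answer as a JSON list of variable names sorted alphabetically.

Per-block:
  B0 def {m,n,r,t} use ∅
  B1 def {m,x} use {m}
  B2 def {m,z} use {m}
  B3 def {t} use {t}
  B4 def {m} use ∅
  B5 def {m} use ∅
  B6 def {t} use {r,t}
  B7 def {m,t} use ∅

Liveness:
  live B0: ∅→{m,r,t}
  live B1: {m,r,t}→{r,t}
  live B2: {m,r,t}→{r,t}
  live B3: {r,t}→{r,t}
  live B4: ∅→∅
  live B5: {r,t}→{r,t}
  live B6: {r,t}→∅
  live B7: ∅→∅

Interfere edges:
  m — {n,r,t,x,z}
  n — {m,r,t}
  r — {m,n,t,x,z}
  t — {m,n,r,x,z}
  x — {m,r,t}
  z — {m,r,t}

N(n) = ["m", "r", "t"]

Answer: ["m", "r", "t"]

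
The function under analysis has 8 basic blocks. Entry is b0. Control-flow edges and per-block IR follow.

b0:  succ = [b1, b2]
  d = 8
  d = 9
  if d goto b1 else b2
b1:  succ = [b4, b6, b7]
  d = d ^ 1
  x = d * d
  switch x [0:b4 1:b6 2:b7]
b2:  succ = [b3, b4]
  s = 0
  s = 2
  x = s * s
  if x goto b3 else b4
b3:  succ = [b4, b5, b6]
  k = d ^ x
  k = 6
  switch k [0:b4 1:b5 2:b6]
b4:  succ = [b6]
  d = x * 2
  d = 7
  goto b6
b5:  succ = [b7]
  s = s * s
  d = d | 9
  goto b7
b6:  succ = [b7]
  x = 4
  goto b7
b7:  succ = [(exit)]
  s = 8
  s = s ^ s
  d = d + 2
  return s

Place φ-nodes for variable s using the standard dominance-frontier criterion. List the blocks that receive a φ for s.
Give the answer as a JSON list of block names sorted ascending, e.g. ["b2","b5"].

idom tree: b1←b0 b2←b0 b3←b2 b4←b0 b5←b3 b6←b0 b7←b0
Dom at joins:
  b4: preds {b1,b2,b3}: {b0,b1} ∩ {b0,b2} ∩ {b0,b2,b3} = {b0}; idom=b0
  b6: preds {b1,b3,b4}: {b0,b1} ∩ {b0,b2,b3} ∩ {b0,b4} = {b0}; idom=b0
  b7: preds {b1,b5,b6}: {b0,b1} ∩ {b0,b2,b3,b5} ∩ {b0,b6} = {b0}; idom=b0

Frontier:
  join b4 pred b1: b1 stop@b0
  join b4 pred b2: b2 stop@b0
  join b4 pred b3: b3→b2 stop@b0
  join b6 pred b1: b1 stop@b0
  join b6 pred b3: b3→b2 stop@b0
  join b6 pred b4: b4 stop@b0
  join b7 pred b1: b1 stop@b0
  join b7 pred b5: b5→b3→b2 stop@b0
  join b7 pred b6: b6 stop@b0
  DF(b0)=∅
  DF(b1)={b4,b6,b7}
  DF(b2)={b4,b6,b7}
  DF(b3)={b4,b6,b7}
  DF(b4)={b6}
  DF(b5)={b7}
  DF(b6)={b7}
  DF(b7)=∅

φ for s: defs {b2,b5,b7}
  DF⁺ = {b4,b6,b7}

Answer: ["b4", "b6", "b7"]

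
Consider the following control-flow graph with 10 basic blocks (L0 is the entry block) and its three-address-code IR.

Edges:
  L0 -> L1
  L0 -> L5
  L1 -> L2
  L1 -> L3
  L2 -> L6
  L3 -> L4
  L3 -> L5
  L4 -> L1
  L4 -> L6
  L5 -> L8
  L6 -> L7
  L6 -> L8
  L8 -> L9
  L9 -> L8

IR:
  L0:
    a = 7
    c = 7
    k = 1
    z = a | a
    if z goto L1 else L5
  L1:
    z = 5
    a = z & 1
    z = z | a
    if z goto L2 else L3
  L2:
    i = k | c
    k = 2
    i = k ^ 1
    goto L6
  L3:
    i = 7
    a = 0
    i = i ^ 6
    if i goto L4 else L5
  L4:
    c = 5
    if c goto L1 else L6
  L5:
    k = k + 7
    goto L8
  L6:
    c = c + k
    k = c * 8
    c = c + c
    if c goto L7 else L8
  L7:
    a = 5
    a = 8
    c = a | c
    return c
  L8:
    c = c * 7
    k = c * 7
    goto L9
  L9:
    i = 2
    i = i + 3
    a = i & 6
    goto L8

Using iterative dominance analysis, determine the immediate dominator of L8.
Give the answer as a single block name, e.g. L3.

idom tree: L1←L0 L2←L1 L3←L1 L4←L3 L5←L0 L6←L1 L7←L6 L8←L0 L9←L8
Dom at joins:
  L1: preds {L0,L4}: {L0} ∩ {L0,L1,L3,L4} = {L0}; idom=L0
  L5: preds {L0,L3}: {L0} ∩ {L0,L1,L3} = {L0}; idom=L0
  L6: preds {L2,L4}: {L0,L1,L2} ∩ {L0,L1,L3,L4} = {L0,L1}; idom=L1
  L8: preds {L5,L6,L9}: {L0,L5} ∩ {L0,L1,L6} ∩ {L0,L8,L9} = {L0}; idom=L0

idom(L8) = L0

Answer: L0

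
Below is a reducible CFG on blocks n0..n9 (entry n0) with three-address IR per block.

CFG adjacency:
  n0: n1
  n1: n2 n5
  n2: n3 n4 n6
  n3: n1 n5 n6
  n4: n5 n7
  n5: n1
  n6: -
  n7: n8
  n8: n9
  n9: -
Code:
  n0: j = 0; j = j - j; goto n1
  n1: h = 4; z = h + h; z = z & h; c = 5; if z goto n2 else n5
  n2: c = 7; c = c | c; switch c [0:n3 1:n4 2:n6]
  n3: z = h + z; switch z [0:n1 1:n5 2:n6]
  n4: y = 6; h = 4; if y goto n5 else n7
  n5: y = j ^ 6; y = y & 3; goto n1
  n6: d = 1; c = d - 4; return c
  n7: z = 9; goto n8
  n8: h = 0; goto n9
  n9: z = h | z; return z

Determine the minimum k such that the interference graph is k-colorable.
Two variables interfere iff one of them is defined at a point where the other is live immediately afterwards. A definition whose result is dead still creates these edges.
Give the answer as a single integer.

Answer: 4

Working:
Block summaries:
  n0: {j} / ∅
  n1: {c,h,z} / ∅
  n2: {c} / ∅
  n3: {z} / {h,z}
  n4: {h,y} / ∅
  n5: {y} / {j}
  n6: {c,d} / ∅
  n7: {z} / ∅
  n8: {h} / ∅
  n9: {z} / {h,z}

Backward fixpoint:
  live n0: ∅→{j}
  live n1: {j}→{h,j,z}
  live n2: {h,j,z}→{h,j,z}
  live n3: {h,j,z}→{j}
  live n4: {j}→{j}
  live n5: {j}→{j}
  live n6: ∅→∅
  live n7: ∅→{z}
  live n8: {z}→{h,z}
  live n9: {h,z}→∅

Interfere edges:
  c — {h,j,z}
  d — ∅
  h — {c,j,y,z}
  j — {c,h,y,z}
  y — {h,j}
  z — {c,h,j}

Colouring:
  lower bound: {c,h,j,z} mutually conflict ⇒ χ ≥ 4
  assign c→r2 d→r0 h→r0 j→r1 y→r2 z→r3 — no edge inside a register ⇒ χ ≤ 4
  χ = 4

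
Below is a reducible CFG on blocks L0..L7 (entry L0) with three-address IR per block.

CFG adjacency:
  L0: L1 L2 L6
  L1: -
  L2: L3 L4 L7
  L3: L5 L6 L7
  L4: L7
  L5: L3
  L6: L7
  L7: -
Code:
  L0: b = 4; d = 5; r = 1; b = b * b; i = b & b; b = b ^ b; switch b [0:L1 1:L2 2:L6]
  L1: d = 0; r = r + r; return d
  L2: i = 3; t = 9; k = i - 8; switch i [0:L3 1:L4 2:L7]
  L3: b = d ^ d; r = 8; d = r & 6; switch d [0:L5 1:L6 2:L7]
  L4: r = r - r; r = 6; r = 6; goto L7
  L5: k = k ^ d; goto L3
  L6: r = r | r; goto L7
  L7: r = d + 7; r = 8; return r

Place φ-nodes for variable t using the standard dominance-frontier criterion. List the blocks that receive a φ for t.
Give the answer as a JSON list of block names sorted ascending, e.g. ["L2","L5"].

idom tree: L1←L0 L2←L0 L3←L2 L4←L2 L5←L3 L6←L0 L7←L0
Dom at joins:
  L3: preds {L2,L5}: {L0,L2} ∩ {L0,L2,L3,L5} = {L0,L2}; idom=L2
  L6: preds {L0,L3}: {L0} ∩ {L0,L2,L3} = {L0}; idom=L0
  L7: preds {L2,L3,L4,L6}: {L0,L2} ∩ {L0,L2,L3} ∩ {L0,L2,L4} ∩ {L0,L6} = {L0}; idom=L0

DF walk-up:
  join L3 pred L2: · stop@L2
  join L3 pred L5: L5→L3 stop@L2
  join L6 pred L0: · stop@L0
  join L6 pred L3: L3→L2 stop@L0
  join L7 pred L2: L2 stop@L0
  join L7 pred L3: L3→L2 stop@L0
  join L7 pred L4: L4→L2 stop@L0
  join L7 pred L6: L6 stop@L0
  L0: DF=∅
  L1: DF=∅
  L2: DF={L6,L7}
  L3: DF={L3,L6,L7}
  L4: DF={L7}
  L5: DF={L3}
  L6: DF={L7}
  L7: DF=∅

φ for t: defs {L2}
  DF⁺ = {L6,L7}

Answer: ["L6", "L7"]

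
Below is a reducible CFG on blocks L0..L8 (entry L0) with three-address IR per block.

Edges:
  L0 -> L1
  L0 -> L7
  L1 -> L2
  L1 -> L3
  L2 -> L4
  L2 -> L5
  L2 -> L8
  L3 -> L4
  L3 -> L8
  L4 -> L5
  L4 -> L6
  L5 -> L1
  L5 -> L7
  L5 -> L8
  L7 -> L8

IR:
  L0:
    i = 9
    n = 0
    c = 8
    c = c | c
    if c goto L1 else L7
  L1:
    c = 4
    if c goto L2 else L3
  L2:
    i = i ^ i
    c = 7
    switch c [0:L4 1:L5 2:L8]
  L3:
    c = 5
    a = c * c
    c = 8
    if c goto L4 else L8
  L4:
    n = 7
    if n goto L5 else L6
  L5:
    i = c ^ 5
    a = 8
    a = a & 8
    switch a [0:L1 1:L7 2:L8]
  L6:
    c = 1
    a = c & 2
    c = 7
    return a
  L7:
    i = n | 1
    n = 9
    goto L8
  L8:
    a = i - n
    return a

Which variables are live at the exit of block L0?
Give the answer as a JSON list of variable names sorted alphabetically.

Per-block:
  L0: def={c,i,n} ue=∅
  L1: def={c} ue=∅
  L2: def={c,i} ue={i}
  L3: def={a,c} ue=∅
  L4: def={n} ue=∅
  L5: def={a,i} ue={c}
  L6: def={a,c} ue=∅
  L7: def={i,n} ue={n}
  L8: def={a} ue={i,n}

Backward fixpoint:
  L0: in=∅ out={i,n}
  L1: in={i,n} out={i,n}
  L2: in={i,n} out={c,i,n}
  L3: in={i,n} out={c,i,n}
  L4: in={c} out={c,n}
  L5: in={c,n} out={i,n}
  L6: in=∅ out=∅
  L7: in={n} out={i,n}
  L8: in={i,n} out=∅

live-out(L0) = ["i", "n"]

Answer: ["i", "n"]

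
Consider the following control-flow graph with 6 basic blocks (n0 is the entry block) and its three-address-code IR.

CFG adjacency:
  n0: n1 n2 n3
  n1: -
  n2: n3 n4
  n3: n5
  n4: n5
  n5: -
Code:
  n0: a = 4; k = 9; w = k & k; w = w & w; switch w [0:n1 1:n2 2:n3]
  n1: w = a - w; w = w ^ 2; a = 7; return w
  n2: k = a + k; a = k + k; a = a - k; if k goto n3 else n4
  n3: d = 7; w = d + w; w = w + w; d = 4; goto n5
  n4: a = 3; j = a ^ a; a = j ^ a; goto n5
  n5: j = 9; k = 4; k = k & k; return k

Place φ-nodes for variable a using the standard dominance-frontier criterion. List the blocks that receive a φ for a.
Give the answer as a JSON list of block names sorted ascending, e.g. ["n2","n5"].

idom tree: n1←n0 n2←n0 n3←n0 n4←n2 n5←n0
Dom at joins:
  n3: preds {n0,n2}: {n0} ∩ {n0,n2} = {n0}; idom=n0
  n5: preds {n3,n4}: {n0,n3} ∩ {n0,n2,n4} = {n0}; idom=n0

Frontier:
  n3←n0: walk · to n0
  n3←n2: walk n2 to n0
  n5←n3: walk n3 to n0
  n5←n4: walk n4→n2 to n0
  DF(n0)=∅
  DF(n1)=∅
  DF(n2)={n3,n5}
  DF(n3)={n5}
  DF(n4)={n5}
  DF(n5)=∅

φ for a: defs {n0,n1,n2,n4}
  DF⁺ = {n3,n5}

Answer: ["n3", "n5"]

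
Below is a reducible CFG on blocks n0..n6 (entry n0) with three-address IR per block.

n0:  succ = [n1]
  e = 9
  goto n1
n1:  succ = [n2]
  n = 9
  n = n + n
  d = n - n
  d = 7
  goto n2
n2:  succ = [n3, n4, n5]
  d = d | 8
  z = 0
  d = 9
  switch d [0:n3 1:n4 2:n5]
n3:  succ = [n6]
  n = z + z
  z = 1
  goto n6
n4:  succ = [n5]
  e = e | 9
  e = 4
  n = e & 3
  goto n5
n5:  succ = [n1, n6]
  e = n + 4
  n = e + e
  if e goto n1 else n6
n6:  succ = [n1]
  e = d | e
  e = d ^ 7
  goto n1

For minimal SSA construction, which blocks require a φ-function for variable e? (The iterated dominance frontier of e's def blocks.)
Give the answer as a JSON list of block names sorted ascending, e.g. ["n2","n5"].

Answer: ["n1", "n5", "n6"]

Working:
idom tree: n1←n0 n2←n1 n3←n2 n4←n2 n5←n2 n6←n2
Join-block Dom:
  n1: preds {n0,n5,n6}: {n0} ∩ {n0,n1,n2,n5} ∩ {n0,n1,n2,n6} = {n0}; idom=n0
  n5: preds {n2,n4}: {n0,n1,n2} ∩ {n0,n1,n2,n4} = {n0,n1,n2}; idom=n2
  n6: preds {n3,n5}: {n0,n1,n2,n3} ∩ {n0,n1,n2,n5} = {n0,n1,n2}; idom=n2

DF derivation:
  n1←n0: walk · to n0
  n1←n5: walk n5→n2→n1 to n0
  n1←n6: walk n6→n2→n1 to n0
  n5←n2: walk · to n2
  n5←n4: walk n4 to n2
  n6←n3: walk n3 to n2
  n6←n5: walk n5 to n2
  n0: DF=∅
  n1: DF={n1}
  n2: DF={n1}
  n3: DF={n6}
  n4: DF={n5}
  n5: DF={n1,n6}
  n6: DF={n1}

φ for e: defs {n0,n4,n5,n6}
  DF⁺ = {n1,n5,n6}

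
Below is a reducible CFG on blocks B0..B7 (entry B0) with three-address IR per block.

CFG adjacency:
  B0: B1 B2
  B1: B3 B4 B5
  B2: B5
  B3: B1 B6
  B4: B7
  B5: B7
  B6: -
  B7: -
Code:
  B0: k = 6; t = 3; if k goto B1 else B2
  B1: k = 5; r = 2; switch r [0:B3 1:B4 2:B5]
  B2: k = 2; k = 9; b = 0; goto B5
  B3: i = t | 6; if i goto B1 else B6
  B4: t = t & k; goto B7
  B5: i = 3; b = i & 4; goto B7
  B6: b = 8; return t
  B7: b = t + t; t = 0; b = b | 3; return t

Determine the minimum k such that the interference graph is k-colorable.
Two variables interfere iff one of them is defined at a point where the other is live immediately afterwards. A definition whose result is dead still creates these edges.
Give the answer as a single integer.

Answer: 3

Derivation:
Block summaries:
  B0: {k,t} / ∅
  B1: {k,r} / ∅
  B2: {b,k} / ∅
  B3: {i} / {t}
  B4: {t} / {k,t}
  B5: {b,i} / ∅
  B6: {b} / {t}
  B7: {b,t} / {t}

Liveness:
  B0: in=∅ out={t}
  B1: in={t} out={k,t}
  B2: in={t} out={t}
  B3: in={t} out={t}
  B4: in={k,t} out={t}
  B5: in={t} out={t}
  B6: in={t} out=∅
  B7: in={t} out=∅

Interfere edges:
  b — {t}
  i — {t}
  k — {r,t}
  r — {k,t}
  t — {b,i,k,r}

Colouring:
  clique {k,r,t} ⇒ need ≥ 3
  assign b→r1 i→r1 k→r1 r→r2 t→r0 — no edge inside a register ⇒ χ ≤ 3
  χ = 3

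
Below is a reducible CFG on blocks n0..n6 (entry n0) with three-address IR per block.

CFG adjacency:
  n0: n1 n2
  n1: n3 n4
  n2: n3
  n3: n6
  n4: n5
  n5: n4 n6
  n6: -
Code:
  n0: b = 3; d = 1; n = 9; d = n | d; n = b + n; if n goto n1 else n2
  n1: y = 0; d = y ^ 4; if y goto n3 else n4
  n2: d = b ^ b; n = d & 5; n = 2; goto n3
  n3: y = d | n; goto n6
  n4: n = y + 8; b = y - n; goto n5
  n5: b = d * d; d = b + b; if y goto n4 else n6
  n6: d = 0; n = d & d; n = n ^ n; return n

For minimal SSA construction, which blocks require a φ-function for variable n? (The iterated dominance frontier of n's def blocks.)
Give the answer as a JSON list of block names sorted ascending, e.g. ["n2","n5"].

Answer: ["n3", "n4", "n6"]

Analysis:
idom tree: n1←n0 n2←n0 n3←n0 n4←n1 n5←n4 n6←n0
Dom at joins:
  n3: preds {n1,n2}: {n0,n1} ∩ {n0,n2} = {n0}; idom=n0
  n4: preds {n1,n5}: {n0,n1} ∩ {n0,n1,n4,n5} = {n0,n1}; idom=n1
  n6: preds {n3,n5}: {n0,n3} ∩ {n0,n1,n4,n5} = {n0}; idom=n0

DF walk-up:
  join n3 pred n1: n1 stop@n0
  join n3 pred n2: n2 stop@n0
  join n4 pred n1: · stop@n1
  join n4 pred n5: n5→n4 stop@n1
  join n6 pred n3: n3 stop@n0
  join n6 pred n5: n5→n4→n1 stop@n0
  n0: DF=∅
  n1: DF={n3,n6}
  n2: DF={n3}
  n3: DF={n6}
  n4: DF={n4,n6}
  n5: DF={n4,n6}
  n6: DF=∅

φ for n: defs {n0,n2,n4,n6}
  DF⁺ = {n3,n4,n6}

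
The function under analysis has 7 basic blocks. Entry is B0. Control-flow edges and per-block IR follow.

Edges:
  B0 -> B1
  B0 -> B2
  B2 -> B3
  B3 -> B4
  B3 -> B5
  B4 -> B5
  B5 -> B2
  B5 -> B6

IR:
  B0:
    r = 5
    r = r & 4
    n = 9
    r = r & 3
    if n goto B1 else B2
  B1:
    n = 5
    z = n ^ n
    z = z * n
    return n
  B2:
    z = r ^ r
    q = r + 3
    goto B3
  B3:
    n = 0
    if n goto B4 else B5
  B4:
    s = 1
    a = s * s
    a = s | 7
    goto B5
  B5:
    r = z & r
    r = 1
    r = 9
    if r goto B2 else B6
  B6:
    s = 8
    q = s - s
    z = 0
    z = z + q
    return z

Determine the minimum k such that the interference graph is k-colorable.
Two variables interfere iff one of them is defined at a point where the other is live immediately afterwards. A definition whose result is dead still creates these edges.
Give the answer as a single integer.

Answer: 4

Derivation:
def/use:
  B0 def {n,r} use ∅
  B1 def {n,z} use ∅
  B2 def {q,z} use {r}
  B3 def {n} use ∅
  B4 def {a,s} use ∅
  B5 def {r} use {r,z}
  B6 def {q,s,z} use ∅

Backward fixpoint:
  B0: in=∅ out={r}
  B1: in=∅ out=∅
  B2: in={r} out={r,z}
  B3: in={r,z} out={r,z}
  B4: in={r,z} out={r,z}
  B5: in={r,z} out={r}
  B6: in=∅ out=∅

Interfere edges:
  a — {r,s,z}
  n — {r,z}
  q — {r,z}
  r — {a,n,q,s,z}
  s — {a,r,z}
  z — {a,n,q,r,s}

Chromatic number:
  lower bound: {a,r,s,z} mutually conflict ⇒ χ ≥ 4
  assign a→R2 n→R2 q→R2 r→R0 s→R3 z→R1 — no edge inside a register ⇒ χ ≤ 4
  χ = 4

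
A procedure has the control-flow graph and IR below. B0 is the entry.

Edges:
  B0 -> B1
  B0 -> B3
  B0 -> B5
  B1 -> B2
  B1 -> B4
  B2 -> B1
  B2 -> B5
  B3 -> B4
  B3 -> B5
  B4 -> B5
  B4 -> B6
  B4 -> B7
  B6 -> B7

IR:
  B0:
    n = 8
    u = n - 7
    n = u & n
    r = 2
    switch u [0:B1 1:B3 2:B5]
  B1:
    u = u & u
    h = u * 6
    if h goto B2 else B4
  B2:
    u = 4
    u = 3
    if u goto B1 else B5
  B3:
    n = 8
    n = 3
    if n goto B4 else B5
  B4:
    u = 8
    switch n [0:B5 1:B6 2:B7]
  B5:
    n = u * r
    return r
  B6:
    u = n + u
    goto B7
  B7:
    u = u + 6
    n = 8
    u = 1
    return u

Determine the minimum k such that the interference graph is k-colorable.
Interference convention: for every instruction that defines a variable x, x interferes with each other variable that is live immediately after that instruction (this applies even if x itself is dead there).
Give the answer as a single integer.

Block summaries:
  B0 def {n,r,u} use ∅
  B1 def {h,u} use {u}
  B2 def {u} use ∅
  B3 def {n} use ∅
  B4 def {u} use {n}
  B5 def {n} use {r,u}
  B6 def {u} use {n,u}
  B7 def {n,u} use {u}

Liveness:
  B0: in=∅ out={n,r,u}
  B1: in={n,r,u} out={n,r}
  B2: in={n,r} out={n,r,u}
  B3: in={r,u} out={n,r,u}
  B4: in={n,r} out={n,r,u}
  B5: in={r,u} out=∅
  B6: in={n,u} out={u}
  B7: in={u} out=∅

Interference:
  h — {n,r}
  n — {h,r,u}
  r — {h,n,u}
  u — {n,r}

Chromatic number:
  clique {h,n,r} ⇒ need ≥ 3
  assign h→R2 n→R0 r→R1 u→R2 — no edge inside a register ⇒ χ ≤ 3
  χ = 3

Answer: 3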